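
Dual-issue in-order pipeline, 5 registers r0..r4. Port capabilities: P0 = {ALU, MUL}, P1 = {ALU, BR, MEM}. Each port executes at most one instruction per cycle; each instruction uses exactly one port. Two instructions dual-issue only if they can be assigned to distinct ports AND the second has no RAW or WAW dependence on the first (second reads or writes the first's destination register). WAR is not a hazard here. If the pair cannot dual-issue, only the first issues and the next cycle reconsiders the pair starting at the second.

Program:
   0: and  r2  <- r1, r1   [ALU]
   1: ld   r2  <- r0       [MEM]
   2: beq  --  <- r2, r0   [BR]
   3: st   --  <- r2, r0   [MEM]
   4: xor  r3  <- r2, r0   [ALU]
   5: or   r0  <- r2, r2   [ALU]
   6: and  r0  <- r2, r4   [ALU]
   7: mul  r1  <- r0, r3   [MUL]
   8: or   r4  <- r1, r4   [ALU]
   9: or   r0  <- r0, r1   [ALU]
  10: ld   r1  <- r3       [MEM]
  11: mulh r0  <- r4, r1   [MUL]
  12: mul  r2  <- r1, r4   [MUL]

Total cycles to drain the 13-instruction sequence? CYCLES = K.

CYCLES = 11

c0: i0 and.ALU  WAW r2
c1: i1 ld.MEM  no-port MEM/BR
c2: i2 beq.BR  no-port BR/MEM
c3: i3/i4 st.MEM xor.ALU  dual
c4: i5 or.ALU  WAW r0
c5: i6 and.ALU  RAW r0
c6: i7 mul.MUL  RAW r1
c7: i8/i9 or.ALU or.ALU  dual
c8: i10 ld.MEM  RAW r1
c9: i11 mulh.MUL  no-port MUL/MUL
c10: i12 mul.MUL  tail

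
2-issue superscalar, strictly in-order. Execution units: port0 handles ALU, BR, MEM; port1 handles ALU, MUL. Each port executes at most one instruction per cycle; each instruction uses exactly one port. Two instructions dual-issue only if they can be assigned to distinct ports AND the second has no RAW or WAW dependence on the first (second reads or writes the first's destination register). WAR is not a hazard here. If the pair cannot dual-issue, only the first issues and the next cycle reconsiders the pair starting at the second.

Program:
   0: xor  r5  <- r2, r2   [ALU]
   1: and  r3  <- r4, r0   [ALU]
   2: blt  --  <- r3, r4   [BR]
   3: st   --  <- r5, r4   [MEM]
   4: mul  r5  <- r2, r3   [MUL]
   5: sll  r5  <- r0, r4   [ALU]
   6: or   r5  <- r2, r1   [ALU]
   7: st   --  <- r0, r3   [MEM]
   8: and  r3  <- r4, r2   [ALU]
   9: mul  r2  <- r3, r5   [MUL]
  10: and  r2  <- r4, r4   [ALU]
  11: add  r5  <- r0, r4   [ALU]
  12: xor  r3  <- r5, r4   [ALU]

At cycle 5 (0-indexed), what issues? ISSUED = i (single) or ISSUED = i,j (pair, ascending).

c0: i0+i1 xor.ALU and.ALU  pair
c1: i2 blt.BR  no-port BR/MEM
c2: i3+i4 st.MEM mul.MUL  pair
c3: i5 sll.ALU  WAW r5
c4: i6+i7 or.ALU st.MEM  pair
c5: i8 and.ALU  RAW r3
c6: i9 mul.MUL  WAW r2
c7: i10+i11 and.ALU add.ALU  pair
c8: i12 xor.ALU  tail

ISSUED = 8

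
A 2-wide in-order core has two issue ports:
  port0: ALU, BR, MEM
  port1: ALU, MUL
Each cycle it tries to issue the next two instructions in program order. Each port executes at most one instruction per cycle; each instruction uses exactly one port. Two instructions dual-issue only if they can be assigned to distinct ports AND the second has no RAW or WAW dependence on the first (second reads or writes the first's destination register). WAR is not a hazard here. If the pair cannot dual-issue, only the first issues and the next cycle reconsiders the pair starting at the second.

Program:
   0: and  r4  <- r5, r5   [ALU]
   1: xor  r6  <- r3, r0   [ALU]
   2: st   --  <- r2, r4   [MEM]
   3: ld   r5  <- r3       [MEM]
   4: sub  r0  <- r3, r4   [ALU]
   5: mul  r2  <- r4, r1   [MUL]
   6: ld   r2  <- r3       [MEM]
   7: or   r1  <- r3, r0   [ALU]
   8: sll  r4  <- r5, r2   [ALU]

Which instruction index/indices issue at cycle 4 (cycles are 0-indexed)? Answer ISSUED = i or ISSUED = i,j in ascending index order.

0. and/xor @i0+i1  | dual
1. st @i2  | no-port MEM/MEM
2. ld/sub @i3+i4  | dual
3. mul @i5  | WAW r2
4. ld/or @i6+i7  | dual
5. sll @i8  | tail

ISSUED = 6,7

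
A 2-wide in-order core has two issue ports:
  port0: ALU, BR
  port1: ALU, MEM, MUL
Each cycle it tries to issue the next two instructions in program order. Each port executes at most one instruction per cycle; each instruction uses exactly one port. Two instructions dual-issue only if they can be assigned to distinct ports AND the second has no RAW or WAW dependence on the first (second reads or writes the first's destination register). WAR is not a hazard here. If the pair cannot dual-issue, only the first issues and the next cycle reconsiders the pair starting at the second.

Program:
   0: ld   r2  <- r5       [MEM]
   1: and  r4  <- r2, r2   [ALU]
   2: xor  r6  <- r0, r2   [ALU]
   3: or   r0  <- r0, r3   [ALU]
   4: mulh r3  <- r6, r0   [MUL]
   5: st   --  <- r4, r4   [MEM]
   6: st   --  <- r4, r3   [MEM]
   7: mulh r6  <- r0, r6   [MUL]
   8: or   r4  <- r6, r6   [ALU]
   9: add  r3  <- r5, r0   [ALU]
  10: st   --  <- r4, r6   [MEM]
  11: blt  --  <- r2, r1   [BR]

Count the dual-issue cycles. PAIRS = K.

PAIRS = 3

[0] i0  ld.MEM  -- RAW r2
[1] i1,i2  and.ALU xor.ALU  -- pair
[2] i3  or.ALU  -- RAW r0
[3] i4  mulh.MUL  -- no-port MUL/MEM
[4] i5  st.MEM  -- no-port MEM/MEM
[5] i6  st.MEM  -- no-port MEM/MUL
[6] i7  mulh.MUL  -- RAW r6
[7] i8,i9  or.ALU add.ALU  -- pair
[8] i10,i11  st.MEM blt.BR  -- pair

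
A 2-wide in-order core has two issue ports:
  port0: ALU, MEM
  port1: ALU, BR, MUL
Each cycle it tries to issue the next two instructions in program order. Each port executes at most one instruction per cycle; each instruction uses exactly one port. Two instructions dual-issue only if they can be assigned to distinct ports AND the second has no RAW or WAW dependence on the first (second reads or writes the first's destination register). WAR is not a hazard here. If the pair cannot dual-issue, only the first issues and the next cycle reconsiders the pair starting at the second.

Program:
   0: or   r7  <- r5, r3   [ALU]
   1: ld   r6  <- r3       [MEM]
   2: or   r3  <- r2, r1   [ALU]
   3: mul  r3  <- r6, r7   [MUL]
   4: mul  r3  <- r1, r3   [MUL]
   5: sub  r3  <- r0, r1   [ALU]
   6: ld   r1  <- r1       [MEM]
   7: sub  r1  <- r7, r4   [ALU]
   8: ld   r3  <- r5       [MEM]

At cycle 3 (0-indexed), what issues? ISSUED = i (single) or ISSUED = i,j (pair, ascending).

ISSUED = 4

0. or.ALU/ld.MEM @i0,i1  | 2-wide
1. or.ALU @i2  | WAW r3
2. mul.MUL @i3  | no-port MUL/MUL
3. mul.MUL @i4  | WAW r3
4. sub.ALU/ld.MEM @i5,i6  | 2-wide
5. sub.ALU/ld.MEM @i7,i8  | 2-wide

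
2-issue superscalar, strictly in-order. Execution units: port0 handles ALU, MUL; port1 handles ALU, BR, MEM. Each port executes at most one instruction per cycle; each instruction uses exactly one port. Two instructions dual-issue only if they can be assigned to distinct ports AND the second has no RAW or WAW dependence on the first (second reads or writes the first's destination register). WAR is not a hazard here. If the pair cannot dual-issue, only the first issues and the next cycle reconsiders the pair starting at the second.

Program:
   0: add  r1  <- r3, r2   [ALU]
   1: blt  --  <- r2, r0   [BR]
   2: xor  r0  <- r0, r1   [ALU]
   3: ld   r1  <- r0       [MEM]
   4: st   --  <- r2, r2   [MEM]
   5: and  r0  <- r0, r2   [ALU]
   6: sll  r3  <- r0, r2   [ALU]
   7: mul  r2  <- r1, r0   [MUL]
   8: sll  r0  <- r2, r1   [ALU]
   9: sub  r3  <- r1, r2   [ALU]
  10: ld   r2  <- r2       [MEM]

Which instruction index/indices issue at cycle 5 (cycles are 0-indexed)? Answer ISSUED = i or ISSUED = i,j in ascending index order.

0. add.ALU+blt.BR @i0/i1  | dual
1. xor.ALU @i2  | RAW r0
2. ld.MEM @i3  | no-port MEM/MEM
3. st.MEM+and.ALU @i4/i5  | dual
4. sll.ALU+mul.MUL @i6/i7  | dual
5. sll.ALU+sub.ALU @i8/i9  | dual
6. ld.MEM @i10  | tail

ISSUED = 8,9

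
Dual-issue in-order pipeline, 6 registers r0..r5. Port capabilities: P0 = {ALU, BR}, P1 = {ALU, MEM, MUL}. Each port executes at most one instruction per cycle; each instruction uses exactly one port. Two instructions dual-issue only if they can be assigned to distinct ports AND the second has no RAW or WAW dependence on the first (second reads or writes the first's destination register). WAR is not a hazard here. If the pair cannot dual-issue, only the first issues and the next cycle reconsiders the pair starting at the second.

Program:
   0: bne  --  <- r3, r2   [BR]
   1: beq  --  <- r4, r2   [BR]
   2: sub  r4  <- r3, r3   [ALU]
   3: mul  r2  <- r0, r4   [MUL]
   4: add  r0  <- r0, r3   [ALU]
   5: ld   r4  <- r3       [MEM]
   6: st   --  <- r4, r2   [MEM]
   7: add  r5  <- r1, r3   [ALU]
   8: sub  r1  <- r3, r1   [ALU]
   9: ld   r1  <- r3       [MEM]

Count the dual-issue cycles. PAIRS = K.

PAIRS = 3

0. bne @i0  | no-port BR/BR
1. beq/sub @i1/i2  | pair
2. mul/add @i3/i4  | pair
3. ld @i5  | no-port MEM/MEM
4. st/add @i6/i7  | pair
5. sub @i8  | WAW r1
6. ld @i9  | tail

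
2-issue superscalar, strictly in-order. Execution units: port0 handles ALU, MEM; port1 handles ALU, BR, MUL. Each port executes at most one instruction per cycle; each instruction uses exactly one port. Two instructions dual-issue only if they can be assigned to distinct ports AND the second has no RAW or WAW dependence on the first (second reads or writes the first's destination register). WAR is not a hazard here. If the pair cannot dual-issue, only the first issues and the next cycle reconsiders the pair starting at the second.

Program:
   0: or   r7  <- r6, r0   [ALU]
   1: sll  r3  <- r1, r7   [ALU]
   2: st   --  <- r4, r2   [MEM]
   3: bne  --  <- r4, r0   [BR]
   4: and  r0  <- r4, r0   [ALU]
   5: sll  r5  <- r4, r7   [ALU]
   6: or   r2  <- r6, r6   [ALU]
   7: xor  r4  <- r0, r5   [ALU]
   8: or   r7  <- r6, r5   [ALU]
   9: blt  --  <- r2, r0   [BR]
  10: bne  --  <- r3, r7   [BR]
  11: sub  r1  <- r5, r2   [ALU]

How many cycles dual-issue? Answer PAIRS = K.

c0: i0 or  RAW r7
c1: i1/i2 sll st  pair
c2: i3/i4 bne and  pair
c3: i5/i6 sll or  pair
c4: i7/i8 xor or  pair
c5: i9 blt  no-port BR/BR
c6: i10/i11 bne sub  pair

PAIRS = 5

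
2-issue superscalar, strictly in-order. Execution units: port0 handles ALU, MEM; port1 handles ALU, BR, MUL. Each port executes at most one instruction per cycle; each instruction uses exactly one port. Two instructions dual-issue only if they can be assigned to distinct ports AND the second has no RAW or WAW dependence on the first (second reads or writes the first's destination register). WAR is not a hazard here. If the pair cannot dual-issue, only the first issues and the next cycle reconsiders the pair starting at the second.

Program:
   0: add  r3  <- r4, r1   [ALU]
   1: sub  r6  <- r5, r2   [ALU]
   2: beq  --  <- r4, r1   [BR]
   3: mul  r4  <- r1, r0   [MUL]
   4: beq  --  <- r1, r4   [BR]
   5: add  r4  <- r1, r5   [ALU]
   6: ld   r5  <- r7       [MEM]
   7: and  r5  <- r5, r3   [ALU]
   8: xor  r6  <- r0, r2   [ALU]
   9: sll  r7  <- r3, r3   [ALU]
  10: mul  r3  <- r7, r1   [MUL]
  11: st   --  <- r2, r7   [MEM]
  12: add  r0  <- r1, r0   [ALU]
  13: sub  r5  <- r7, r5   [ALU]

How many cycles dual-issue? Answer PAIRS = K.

0. add sub @i0&i1  | 2-wide
1. beq @i2  | no-port BR/MUL
2. mul @i3  | no-port MUL/BR
3. beq add @i4&i5  | 2-wide
4. ld @i6  | RAW+WAW r5
5. and xor @i7&i8  | 2-wide
6. sll @i9  | RAW r7
7. mul st @i10&i11  | 2-wide
8. add sub @i12&i13  | 2-wide

PAIRS = 5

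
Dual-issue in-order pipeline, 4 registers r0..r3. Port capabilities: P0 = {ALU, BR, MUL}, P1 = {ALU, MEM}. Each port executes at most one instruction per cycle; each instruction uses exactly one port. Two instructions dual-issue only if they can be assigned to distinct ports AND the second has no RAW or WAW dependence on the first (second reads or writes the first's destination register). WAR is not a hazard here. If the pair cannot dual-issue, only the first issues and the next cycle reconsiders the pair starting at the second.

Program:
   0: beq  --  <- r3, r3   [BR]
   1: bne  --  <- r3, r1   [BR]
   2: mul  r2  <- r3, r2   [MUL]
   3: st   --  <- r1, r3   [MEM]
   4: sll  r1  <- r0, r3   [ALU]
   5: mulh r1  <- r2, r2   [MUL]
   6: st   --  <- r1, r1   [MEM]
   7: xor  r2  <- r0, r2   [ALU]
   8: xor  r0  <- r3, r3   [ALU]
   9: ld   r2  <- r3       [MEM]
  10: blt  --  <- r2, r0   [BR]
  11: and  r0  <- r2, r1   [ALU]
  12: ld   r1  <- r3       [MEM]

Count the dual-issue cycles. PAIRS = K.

PAIRS = 4

  cy0 -> i0 (beq) no-port BR/BR
  cy1 -> i1 (bne) no-port BR/MUL
  cy2 -> i2&i3 (mul st) pair
  cy3 -> i4 (sll) WAW r1
  cy4 -> i5 (mulh) RAW r1
  cy5 -> i6&i7 (st xor) pair
  cy6 -> i8&i9 (xor ld) pair
  cy7 -> i10&i11 (blt and) pair
  cy8 -> i12 (ld) tail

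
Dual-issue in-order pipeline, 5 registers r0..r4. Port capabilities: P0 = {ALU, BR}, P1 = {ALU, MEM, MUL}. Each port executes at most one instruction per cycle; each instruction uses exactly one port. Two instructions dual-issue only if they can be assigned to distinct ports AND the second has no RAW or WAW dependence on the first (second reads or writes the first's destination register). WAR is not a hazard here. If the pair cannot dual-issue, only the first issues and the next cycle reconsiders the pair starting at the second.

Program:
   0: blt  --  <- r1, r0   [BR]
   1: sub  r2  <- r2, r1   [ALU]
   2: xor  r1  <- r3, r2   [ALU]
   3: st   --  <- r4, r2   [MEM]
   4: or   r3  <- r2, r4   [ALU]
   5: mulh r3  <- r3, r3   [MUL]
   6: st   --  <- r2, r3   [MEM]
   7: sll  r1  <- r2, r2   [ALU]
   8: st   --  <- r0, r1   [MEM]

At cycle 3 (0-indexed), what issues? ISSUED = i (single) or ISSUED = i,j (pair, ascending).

ISSUED = 5

#0 head=0: blt+sub i0/i1 pair
#1 head=2: xor+st i2/i3 pair
#2 head=4: or i4 RAW+WAW r3
#3 head=5: mulh i5 no-port MUL/MEM
#4 head=6: st+sll i6/i7 pair
#5 head=8: st i8 tail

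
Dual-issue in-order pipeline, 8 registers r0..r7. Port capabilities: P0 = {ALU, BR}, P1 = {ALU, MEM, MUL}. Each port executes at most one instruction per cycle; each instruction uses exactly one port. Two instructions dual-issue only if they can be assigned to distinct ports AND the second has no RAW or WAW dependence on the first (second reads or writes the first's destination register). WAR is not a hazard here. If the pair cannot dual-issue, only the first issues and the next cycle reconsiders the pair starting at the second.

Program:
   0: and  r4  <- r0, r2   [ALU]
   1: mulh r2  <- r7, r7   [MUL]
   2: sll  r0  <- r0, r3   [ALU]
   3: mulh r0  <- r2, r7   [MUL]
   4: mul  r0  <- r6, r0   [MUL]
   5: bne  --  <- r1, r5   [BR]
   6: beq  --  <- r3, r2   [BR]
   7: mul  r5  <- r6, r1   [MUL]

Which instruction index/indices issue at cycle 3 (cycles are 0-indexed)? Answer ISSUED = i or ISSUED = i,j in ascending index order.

#0 head=0: and mulh i0/i1 dual
#1 head=2: sll i2 WAW r0
#2 head=3: mulh i3 no-port MUL/MUL
#3 head=4: mul bne i4/i5 dual
#4 head=6: beq mul i6/i7 dual

ISSUED = 4,5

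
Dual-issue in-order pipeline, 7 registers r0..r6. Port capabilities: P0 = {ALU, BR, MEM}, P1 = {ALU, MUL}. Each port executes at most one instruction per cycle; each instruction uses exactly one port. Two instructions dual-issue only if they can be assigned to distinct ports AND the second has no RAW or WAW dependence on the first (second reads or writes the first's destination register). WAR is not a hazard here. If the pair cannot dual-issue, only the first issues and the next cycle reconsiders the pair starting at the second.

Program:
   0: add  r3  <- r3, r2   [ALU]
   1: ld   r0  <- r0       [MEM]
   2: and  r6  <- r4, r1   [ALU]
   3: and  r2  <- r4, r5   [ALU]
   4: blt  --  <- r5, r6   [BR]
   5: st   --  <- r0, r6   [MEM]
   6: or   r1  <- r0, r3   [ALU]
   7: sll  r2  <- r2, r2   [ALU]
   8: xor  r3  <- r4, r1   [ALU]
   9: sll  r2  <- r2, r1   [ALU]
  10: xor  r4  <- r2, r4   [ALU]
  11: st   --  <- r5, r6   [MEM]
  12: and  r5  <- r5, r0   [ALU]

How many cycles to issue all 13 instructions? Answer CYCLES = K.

[0] i0&i1  add.ALU/ld.MEM  -- dual
[1] i2&i3  and.ALU/and.ALU  -- dual
[2] i4  blt.BR  -- no-port BR/MEM
[3] i5&i6  st.MEM/or.ALU  -- dual
[4] i7&i8  sll.ALU/xor.ALU  -- dual
[5] i9  sll.ALU  -- RAW r2
[6] i10&i11  xor.ALU/st.MEM  -- dual
[7] i12  and.ALU  -- tail

CYCLES = 8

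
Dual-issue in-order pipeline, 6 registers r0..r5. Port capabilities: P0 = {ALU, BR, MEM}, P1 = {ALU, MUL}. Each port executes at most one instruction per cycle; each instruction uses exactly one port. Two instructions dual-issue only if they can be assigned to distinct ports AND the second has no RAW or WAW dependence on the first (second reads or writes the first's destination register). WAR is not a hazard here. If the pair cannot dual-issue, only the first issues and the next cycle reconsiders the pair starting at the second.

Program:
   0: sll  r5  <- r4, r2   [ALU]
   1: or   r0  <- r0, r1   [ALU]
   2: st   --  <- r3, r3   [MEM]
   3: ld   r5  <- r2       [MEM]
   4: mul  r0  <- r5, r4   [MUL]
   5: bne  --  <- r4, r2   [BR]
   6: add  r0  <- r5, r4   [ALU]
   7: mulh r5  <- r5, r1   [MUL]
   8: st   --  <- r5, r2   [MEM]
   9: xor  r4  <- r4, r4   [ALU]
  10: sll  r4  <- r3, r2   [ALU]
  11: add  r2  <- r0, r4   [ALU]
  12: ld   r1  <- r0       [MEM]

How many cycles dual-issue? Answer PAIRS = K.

[0] i0&i1  sll.ALU+or.ALU  -- 2-wide
[1] i2  st.MEM  -- no-port MEM/MEM
[2] i3  ld.MEM  -- RAW r5
[3] i4&i5  mul.MUL+bne.BR  -- 2-wide
[4] i6&i7  add.ALU+mulh.MUL  -- 2-wide
[5] i8&i9  st.MEM+xor.ALU  -- 2-wide
[6] i10  sll.ALU  -- RAW r4
[7] i11&i12  add.ALU+ld.MEM  -- 2-wide

PAIRS = 5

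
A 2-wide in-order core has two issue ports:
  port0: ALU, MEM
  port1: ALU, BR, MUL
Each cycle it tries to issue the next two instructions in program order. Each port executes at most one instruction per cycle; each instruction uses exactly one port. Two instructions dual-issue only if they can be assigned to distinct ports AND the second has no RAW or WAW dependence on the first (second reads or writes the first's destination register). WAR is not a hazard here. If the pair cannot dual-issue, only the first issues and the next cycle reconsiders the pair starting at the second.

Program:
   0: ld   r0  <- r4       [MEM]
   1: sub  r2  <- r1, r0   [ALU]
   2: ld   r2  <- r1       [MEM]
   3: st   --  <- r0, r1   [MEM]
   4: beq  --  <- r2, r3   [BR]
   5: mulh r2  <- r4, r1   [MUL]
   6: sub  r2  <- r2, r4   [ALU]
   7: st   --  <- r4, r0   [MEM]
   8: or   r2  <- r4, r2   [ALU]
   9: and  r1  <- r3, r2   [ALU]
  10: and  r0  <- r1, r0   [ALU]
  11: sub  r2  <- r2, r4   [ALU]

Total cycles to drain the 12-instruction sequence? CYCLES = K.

CYCLES = 9

[0] i0  ld.MEM  -- RAW r0
[1] i1  sub.ALU  -- WAW r2
[2] i2  ld.MEM  -- no-port MEM/MEM
[3] i3,i4  st.MEM beq.BR  -- pair
[4] i5  mulh.MUL  -- RAW+WAW r2
[5] i6,i7  sub.ALU st.MEM  -- pair
[6] i8  or.ALU  -- RAW r2
[7] i9  and.ALU  -- RAW r1
[8] i10,i11  and.ALU sub.ALU  -- pair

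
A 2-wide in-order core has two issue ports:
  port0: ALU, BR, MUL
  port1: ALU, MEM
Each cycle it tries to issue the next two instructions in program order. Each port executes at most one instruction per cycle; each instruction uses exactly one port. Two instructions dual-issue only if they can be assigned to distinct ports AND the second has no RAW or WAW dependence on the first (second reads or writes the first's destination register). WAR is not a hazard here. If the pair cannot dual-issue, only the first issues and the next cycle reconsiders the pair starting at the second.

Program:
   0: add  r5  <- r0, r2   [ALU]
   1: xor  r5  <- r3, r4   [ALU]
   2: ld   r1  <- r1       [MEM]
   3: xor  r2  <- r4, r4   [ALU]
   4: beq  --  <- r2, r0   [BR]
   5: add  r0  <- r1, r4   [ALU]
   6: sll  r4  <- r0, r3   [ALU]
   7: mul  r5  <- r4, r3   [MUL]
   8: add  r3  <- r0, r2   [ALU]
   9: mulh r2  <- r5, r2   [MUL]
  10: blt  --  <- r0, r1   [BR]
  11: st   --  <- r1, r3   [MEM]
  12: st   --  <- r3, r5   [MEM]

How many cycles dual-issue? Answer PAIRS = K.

#0 head=0: add.ALU i0 WAW r5
#1 head=1: xor.ALU ld.MEM i1/i2 dual
#2 head=3: xor.ALU i3 RAW r2
#3 head=4: beq.BR add.ALU i4/i5 dual
#4 head=6: sll.ALU i6 RAW r4
#5 head=7: mul.MUL add.ALU i7/i8 dual
#6 head=9: mulh.MUL i9 no-port MUL/BR
#7 head=10: blt.BR st.MEM i10/i11 dual
#8 head=12: st.MEM i12 tail

PAIRS = 4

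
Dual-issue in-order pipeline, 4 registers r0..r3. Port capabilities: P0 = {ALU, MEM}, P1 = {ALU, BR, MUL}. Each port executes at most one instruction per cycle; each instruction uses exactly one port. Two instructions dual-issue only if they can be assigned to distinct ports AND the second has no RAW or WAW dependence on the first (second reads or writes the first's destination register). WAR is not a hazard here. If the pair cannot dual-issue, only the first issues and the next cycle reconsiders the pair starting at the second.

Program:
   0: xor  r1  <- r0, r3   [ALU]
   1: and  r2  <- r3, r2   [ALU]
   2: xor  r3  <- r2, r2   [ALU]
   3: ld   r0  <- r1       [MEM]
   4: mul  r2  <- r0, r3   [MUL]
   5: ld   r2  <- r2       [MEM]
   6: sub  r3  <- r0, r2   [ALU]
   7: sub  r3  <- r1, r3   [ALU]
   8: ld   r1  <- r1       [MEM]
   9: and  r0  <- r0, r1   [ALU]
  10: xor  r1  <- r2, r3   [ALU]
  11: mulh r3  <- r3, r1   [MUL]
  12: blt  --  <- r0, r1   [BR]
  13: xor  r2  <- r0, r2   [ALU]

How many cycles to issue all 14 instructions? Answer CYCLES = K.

#0 head=0: xor;and i0/i1 pair
#1 head=2: xor;ld i2/i3 pair
#2 head=4: mul i4 RAW+WAW r2
#3 head=5: ld i5 RAW r2
#4 head=6: sub i6 RAW+WAW r3
#5 head=7: sub;ld i7/i8 pair
#6 head=9: and;xor i9/i10 pair
#7 head=11: mulh i11 no-port MUL/BR
#8 head=12: blt;xor i12/i13 pair

CYCLES = 9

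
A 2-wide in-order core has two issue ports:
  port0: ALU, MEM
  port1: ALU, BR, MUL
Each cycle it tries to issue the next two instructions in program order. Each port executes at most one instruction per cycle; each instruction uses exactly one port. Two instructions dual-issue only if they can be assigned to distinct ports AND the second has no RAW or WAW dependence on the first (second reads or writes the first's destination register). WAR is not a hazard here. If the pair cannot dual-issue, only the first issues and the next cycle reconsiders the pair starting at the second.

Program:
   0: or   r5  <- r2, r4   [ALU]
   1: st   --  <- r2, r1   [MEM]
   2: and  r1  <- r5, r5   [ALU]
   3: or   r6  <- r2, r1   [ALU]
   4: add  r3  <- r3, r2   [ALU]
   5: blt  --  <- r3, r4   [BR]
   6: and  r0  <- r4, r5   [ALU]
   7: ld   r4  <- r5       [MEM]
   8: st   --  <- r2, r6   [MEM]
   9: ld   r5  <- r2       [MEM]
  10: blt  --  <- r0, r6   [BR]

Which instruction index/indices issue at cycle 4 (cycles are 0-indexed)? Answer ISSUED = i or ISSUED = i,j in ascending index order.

c0: i0/i1 or/st  2-wide
c1: i2 and  RAW r1
c2: i3/i4 or/add  2-wide
c3: i5/i6 blt/and  2-wide
c4: i7 ld  no-port MEM/MEM
c5: i8 st  no-port MEM/MEM
c6: i9/i10 ld/blt  2-wide

ISSUED = 7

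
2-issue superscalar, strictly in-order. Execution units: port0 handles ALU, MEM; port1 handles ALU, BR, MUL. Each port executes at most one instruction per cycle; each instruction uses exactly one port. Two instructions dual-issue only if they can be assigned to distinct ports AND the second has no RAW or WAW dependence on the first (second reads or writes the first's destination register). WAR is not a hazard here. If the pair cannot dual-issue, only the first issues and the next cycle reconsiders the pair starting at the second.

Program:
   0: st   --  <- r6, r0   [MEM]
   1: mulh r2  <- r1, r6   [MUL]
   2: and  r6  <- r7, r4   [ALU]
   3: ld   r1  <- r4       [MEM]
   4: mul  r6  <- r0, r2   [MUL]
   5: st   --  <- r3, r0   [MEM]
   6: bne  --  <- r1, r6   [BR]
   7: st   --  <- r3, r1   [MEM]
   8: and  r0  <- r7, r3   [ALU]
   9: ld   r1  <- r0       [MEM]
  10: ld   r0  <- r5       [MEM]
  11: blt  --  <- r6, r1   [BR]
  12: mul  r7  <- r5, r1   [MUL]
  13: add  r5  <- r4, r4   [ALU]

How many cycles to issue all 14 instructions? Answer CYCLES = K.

#0 head=0: st.MEM+mulh.MUL i0,i1 2-wide
#1 head=2: and.ALU+ld.MEM i2,i3 2-wide
#2 head=4: mul.MUL+st.MEM i4,i5 2-wide
#3 head=6: bne.BR+st.MEM i6,i7 2-wide
#4 head=8: and.ALU i8 RAW r0
#5 head=9: ld.MEM i9 no-port MEM/MEM
#6 head=10: ld.MEM+blt.BR i10,i11 2-wide
#7 head=12: mul.MUL+add.ALU i12,i13 2-wide

CYCLES = 8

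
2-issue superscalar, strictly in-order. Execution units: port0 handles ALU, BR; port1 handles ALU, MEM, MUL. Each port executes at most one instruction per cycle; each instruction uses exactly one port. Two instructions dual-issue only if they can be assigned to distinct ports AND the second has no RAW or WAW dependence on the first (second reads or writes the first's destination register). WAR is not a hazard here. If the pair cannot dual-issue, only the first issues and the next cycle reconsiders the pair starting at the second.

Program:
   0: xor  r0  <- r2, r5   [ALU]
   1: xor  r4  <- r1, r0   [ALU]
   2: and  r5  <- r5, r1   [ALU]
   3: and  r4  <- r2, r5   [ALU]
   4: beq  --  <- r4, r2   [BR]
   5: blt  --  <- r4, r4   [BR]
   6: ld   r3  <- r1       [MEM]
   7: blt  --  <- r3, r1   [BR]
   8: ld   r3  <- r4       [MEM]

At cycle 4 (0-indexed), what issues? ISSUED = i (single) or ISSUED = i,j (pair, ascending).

ISSUED = 5,6

c0: i0 xor.ALU  RAW r0
c1: i1,i2 xor.ALU;and.ALU  pair
c2: i3 and.ALU  RAW r4
c3: i4 beq.BR  no-port BR/BR
c4: i5,i6 blt.BR;ld.MEM  pair
c5: i7,i8 blt.BR;ld.MEM  pair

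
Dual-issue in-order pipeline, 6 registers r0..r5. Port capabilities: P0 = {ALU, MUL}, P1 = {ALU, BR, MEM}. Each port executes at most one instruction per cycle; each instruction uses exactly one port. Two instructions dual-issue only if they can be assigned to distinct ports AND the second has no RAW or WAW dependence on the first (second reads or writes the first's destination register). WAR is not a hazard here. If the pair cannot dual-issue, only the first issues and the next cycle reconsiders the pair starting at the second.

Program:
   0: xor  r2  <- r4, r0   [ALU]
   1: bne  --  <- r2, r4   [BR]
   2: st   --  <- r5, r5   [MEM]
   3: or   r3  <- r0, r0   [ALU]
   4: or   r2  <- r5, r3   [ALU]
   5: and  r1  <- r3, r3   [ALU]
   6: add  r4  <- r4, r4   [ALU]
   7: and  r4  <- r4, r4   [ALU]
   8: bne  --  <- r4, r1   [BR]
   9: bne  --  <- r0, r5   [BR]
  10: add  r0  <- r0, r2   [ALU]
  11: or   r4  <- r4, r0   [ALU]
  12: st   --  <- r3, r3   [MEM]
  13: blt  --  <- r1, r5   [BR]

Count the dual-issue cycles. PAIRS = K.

t=0 i0:xor.ALU ; RAW r2
t=1 i1:bne.BR ; no-port BR/MEM
t=2 i2&i3:st.MEM+or.ALU ; 2-wide
t=3 i4&i5:or.ALU+and.ALU ; 2-wide
t=4 i6:add.ALU ; RAW+WAW r4
t=5 i7:and.ALU ; RAW r4
t=6 i8:bne.BR ; no-port BR/BR
t=7 i9&i10:bne.BR+add.ALU ; 2-wide
t=8 i11&i12:or.ALU+st.MEM ; 2-wide
t=9 i13:blt.BR ; tail

PAIRS = 4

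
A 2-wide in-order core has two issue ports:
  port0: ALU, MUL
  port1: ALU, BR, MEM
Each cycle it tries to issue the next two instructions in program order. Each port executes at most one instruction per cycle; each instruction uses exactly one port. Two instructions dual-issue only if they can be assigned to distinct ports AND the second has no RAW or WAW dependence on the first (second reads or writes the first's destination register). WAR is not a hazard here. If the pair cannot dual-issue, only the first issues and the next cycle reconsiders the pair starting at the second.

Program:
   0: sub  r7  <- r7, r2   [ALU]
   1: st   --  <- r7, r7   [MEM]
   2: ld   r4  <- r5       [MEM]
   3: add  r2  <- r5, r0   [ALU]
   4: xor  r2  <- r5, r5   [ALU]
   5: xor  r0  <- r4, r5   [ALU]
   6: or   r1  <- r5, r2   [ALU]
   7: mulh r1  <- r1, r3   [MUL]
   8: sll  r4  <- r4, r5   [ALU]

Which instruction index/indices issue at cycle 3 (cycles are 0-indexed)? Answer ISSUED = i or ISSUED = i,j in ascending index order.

ISSUED = 4,5

  cy0 -> i0 (sub.ALU) RAW r7
  cy1 -> i1 (st.MEM) no-port MEM/MEM
  cy2 -> i2&i3 (ld.MEM+add.ALU) pair
  cy3 -> i4&i5 (xor.ALU+xor.ALU) pair
  cy4 -> i6 (or.ALU) RAW+WAW r1
  cy5 -> i7&i8 (mulh.MUL+sll.ALU) pair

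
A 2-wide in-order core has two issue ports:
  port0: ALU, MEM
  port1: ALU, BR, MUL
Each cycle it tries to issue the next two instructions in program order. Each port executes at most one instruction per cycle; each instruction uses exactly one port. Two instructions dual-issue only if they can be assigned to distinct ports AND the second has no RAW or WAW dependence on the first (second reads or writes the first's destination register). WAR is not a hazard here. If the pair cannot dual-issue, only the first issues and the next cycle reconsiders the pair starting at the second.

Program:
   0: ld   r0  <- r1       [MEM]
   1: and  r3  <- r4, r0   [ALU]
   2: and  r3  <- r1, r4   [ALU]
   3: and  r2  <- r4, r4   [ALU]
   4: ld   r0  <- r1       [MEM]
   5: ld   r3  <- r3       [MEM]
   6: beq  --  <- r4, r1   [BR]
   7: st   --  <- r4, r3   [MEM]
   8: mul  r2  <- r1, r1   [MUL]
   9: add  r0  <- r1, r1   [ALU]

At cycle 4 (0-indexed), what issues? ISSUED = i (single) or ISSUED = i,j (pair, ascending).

ISSUED = 5,6

[0] i0  ld  -- RAW r0
[1] i1  and  -- WAW r3
[2] i2+i3  and+and  -- 2-wide
[3] i4  ld  -- no-port MEM/MEM
[4] i5+i6  ld+beq  -- 2-wide
[5] i7+i8  st+mul  -- 2-wide
[6] i9  add  -- tail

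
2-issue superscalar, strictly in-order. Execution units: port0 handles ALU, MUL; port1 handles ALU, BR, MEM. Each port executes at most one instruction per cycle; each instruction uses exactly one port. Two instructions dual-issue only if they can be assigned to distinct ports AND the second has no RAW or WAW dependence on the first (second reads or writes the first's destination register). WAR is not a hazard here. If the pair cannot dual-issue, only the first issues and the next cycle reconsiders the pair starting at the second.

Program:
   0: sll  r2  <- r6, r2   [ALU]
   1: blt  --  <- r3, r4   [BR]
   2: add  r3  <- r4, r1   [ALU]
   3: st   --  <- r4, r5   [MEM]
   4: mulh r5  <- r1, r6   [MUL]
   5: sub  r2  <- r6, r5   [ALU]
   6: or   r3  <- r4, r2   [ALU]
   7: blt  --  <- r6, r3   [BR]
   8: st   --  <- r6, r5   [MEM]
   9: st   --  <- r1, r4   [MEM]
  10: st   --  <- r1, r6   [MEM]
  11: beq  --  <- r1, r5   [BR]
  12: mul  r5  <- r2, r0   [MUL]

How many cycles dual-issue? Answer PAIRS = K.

[0] i0&i1  sll.ALU blt.BR  -- 2-wide
[1] i2&i3  add.ALU st.MEM  -- 2-wide
[2] i4  mulh.MUL  -- RAW r5
[3] i5  sub.ALU  -- RAW r2
[4] i6  or.ALU  -- RAW r3
[5] i7  blt.BR  -- no-port BR/MEM
[6] i8  st.MEM  -- no-port MEM/MEM
[7] i9  st.MEM  -- no-port MEM/MEM
[8] i10  st.MEM  -- no-port MEM/BR
[9] i11&i12  beq.BR mul.MUL  -- 2-wide

PAIRS = 3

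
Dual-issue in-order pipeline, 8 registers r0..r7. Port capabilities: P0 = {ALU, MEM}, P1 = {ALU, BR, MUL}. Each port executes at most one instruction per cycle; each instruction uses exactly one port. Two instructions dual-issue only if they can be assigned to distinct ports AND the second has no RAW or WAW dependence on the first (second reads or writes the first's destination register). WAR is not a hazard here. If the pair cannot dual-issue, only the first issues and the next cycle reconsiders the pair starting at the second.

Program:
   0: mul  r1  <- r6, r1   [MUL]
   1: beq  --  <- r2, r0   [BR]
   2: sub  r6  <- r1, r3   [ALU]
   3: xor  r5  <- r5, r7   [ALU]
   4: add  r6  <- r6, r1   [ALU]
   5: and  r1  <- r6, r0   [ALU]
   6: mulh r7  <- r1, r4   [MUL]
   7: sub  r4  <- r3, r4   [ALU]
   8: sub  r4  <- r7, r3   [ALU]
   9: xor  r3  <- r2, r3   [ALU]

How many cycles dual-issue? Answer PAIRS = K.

PAIRS = 4

[0] i0  mul  -- no-port MUL/BR
[1] i1&i2  beq/sub  -- 2-wide
[2] i3&i4  xor/add  -- 2-wide
[3] i5  and  -- RAW r1
[4] i6&i7  mulh/sub  -- 2-wide
[5] i8&i9  sub/xor  -- 2-wide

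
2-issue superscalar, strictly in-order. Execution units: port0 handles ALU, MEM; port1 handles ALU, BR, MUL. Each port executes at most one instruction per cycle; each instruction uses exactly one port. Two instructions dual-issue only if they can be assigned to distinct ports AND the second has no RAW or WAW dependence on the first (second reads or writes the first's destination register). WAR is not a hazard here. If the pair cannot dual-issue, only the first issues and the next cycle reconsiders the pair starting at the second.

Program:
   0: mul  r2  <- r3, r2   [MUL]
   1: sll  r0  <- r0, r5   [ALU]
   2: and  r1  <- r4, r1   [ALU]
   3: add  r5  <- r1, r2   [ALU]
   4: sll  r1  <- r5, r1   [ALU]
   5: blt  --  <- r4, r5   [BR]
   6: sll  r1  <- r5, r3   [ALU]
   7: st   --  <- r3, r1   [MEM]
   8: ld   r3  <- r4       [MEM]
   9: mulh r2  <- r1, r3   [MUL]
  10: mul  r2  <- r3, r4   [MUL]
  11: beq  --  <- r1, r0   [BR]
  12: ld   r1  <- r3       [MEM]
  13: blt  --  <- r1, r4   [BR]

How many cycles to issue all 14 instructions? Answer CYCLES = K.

#0 head=0: mul.MUL;sll.ALU i0/i1 pair
#1 head=2: and.ALU i2 RAW r1
#2 head=3: add.ALU i3 RAW r5
#3 head=4: sll.ALU;blt.BR i4/i5 pair
#4 head=6: sll.ALU i6 RAW r1
#5 head=7: st.MEM i7 no-port MEM/MEM
#6 head=8: ld.MEM i8 RAW r3
#7 head=9: mulh.MUL i9 no-port MUL/MUL
#8 head=10: mul.MUL i10 no-port MUL/BR
#9 head=11: beq.BR;ld.MEM i11/i12 pair
#10 head=13: blt.BR i13 tail

CYCLES = 11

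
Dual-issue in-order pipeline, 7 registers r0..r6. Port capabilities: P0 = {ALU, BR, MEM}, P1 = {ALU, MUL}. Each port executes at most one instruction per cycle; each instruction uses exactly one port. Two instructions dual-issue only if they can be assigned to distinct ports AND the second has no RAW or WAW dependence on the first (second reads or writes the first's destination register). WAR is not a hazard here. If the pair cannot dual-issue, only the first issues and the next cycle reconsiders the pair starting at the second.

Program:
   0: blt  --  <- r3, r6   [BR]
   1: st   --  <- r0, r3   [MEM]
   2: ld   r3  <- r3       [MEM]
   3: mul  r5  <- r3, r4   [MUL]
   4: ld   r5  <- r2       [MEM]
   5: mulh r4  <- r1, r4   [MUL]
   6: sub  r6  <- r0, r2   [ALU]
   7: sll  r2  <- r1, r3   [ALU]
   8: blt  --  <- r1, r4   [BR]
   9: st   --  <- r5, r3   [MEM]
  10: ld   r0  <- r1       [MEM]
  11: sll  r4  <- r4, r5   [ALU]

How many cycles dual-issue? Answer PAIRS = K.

c0: i0 blt.BR  no-port BR/MEM
c1: i1 st.MEM  no-port MEM/MEM
c2: i2 ld.MEM  RAW r3
c3: i3 mul.MUL  WAW r5
c4: i4,i5 ld.MEM+mulh.MUL  2-wide
c5: i6,i7 sub.ALU+sll.ALU  2-wide
c6: i8 blt.BR  no-port BR/MEM
c7: i9 st.MEM  no-port MEM/MEM
c8: i10,i11 ld.MEM+sll.ALU  2-wide

PAIRS = 3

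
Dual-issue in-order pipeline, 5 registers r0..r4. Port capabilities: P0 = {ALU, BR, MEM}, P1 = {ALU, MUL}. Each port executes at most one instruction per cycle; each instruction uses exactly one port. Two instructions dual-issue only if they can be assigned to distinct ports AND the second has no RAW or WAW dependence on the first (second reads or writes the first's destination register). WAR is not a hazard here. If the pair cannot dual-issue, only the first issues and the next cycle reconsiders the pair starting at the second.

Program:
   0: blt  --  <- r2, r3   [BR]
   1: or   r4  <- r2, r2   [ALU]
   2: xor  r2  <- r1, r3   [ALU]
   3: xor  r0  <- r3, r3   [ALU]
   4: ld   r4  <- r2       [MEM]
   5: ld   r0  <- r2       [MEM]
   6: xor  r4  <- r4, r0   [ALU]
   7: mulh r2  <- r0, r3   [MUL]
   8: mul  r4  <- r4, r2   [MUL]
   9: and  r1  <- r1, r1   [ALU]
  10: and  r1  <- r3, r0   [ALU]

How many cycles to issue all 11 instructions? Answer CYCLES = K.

c0: i0+i1 blt;or  dual
c1: i2+i3 xor;xor  dual
c2: i4 ld  no-port MEM/MEM
c3: i5 ld  RAW r0
c4: i6+i7 xor;mulh  dual
c5: i8+i9 mul;and  dual
c6: i10 and  tail

CYCLES = 7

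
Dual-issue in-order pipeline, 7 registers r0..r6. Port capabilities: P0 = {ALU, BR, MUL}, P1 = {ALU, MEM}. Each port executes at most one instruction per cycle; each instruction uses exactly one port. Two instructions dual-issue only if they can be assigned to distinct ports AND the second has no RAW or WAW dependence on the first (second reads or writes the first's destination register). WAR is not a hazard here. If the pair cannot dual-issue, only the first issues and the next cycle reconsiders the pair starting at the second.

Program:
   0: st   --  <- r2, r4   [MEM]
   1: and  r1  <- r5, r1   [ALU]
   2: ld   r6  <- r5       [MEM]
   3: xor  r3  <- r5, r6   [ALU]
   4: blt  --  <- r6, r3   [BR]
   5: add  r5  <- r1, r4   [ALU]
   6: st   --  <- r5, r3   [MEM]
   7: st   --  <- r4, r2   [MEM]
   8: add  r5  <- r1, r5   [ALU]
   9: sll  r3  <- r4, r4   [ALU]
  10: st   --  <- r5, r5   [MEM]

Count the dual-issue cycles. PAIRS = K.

t=0 i0/i1:st.MEM and.ALU ; dual
t=1 i2:ld.MEM ; RAW r6
t=2 i3:xor.ALU ; RAW r3
t=3 i4/i5:blt.BR add.ALU ; dual
t=4 i6:st.MEM ; no-port MEM/MEM
t=5 i7/i8:st.MEM add.ALU ; dual
t=6 i9/i10:sll.ALU st.MEM ; dual

PAIRS = 4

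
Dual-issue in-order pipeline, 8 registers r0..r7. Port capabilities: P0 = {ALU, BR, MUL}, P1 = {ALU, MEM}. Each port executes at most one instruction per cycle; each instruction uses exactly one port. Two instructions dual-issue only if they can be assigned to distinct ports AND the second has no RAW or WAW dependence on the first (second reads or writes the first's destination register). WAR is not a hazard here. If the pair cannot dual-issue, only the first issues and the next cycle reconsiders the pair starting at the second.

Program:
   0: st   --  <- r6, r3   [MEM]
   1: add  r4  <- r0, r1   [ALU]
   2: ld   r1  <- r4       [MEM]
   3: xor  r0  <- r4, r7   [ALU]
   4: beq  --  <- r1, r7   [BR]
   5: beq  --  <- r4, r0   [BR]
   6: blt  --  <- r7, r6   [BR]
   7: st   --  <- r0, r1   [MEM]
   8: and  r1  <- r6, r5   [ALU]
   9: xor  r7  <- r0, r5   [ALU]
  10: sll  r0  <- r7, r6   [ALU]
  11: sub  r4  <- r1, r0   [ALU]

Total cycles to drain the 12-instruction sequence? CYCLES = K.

CYCLES = 8

0. st;add @i0,i1  | dual
1. ld;xor @i2,i3  | dual
2. beq @i4  | no-port BR/BR
3. beq @i5  | no-port BR/BR
4. blt;st @i6,i7  | dual
5. and;xor @i8,i9  | dual
6. sll @i10  | RAW r0
7. sub @i11  | tail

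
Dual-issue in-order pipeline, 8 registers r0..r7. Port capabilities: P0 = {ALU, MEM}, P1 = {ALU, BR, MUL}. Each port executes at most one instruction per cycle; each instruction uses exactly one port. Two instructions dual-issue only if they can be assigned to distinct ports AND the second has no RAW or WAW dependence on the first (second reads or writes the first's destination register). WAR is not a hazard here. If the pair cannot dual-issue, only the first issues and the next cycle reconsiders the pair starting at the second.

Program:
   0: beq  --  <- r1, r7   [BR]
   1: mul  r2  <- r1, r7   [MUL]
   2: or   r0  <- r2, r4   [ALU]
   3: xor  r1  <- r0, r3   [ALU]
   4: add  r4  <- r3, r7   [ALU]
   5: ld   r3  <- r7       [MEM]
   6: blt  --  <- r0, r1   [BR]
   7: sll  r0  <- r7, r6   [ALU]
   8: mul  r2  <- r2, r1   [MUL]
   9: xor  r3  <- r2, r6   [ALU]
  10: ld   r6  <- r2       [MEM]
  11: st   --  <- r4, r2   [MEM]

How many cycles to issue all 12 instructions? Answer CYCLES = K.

CYCLES = 8

t=0 i0:beq.BR ; no-port BR/MUL
t=1 i1:mul.MUL ; RAW r2
t=2 i2:or.ALU ; RAW r0
t=3 i3,i4:xor.ALU;add.ALU ; dual
t=4 i5,i6:ld.MEM;blt.BR ; dual
t=5 i7,i8:sll.ALU;mul.MUL ; dual
t=6 i9,i10:xor.ALU;ld.MEM ; dual
t=7 i11:st.MEM ; tail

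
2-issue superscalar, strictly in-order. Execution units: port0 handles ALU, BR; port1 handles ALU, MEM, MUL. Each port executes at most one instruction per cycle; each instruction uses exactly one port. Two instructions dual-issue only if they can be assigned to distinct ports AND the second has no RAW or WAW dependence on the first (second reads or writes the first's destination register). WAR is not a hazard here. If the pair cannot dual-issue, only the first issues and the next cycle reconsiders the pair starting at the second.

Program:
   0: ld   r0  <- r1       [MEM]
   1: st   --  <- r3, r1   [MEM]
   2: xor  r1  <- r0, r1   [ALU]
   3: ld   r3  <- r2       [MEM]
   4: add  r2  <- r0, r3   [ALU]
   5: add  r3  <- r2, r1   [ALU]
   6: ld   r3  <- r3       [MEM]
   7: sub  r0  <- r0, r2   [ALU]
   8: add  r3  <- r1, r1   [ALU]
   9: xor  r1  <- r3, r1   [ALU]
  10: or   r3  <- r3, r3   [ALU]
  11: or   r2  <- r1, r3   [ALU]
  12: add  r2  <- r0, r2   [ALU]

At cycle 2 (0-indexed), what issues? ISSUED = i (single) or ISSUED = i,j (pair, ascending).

ISSUED = 3

[0] i0  ld  -- no-port MEM/MEM
[1] i1+i2  st+xor  -- 2-wide
[2] i3  ld  -- RAW r3
[3] i4  add  -- RAW r2
[4] i5  add  -- RAW+WAW r3
[5] i6+i7  ld+sub  -- 2-wide
[6] i8  add  -- RAW r3
[7] i9+i10  xor+or  -- 2-wide
[8] i11  or  -- RAW+WAW r2
[9] i12  add  -- tail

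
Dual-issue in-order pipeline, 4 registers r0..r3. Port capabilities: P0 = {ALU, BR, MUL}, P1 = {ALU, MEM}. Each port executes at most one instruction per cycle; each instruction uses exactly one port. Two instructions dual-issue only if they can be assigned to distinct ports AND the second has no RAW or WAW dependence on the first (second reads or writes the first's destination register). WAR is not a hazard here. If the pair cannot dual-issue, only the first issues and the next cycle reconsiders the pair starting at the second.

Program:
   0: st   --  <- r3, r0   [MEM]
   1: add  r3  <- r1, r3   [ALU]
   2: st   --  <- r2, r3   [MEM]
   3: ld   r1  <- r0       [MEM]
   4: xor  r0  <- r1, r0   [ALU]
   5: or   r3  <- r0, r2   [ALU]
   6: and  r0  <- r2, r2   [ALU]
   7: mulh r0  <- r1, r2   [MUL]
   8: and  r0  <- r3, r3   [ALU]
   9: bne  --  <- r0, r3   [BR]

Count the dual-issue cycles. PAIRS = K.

#0 head=0: st;add i0&i1 2-wide
#1 head=2: st i2 no-port MEM/MEM
#2 head=3: ld i3 RAW r1
#3 head=4: xor i4 RAW r0
#4 head=5: or;and i5&i6 2-wide
#5 head=7: mulh i7 WAW r0
#6 head=8: and i8 RAW r0
#7 head=9: bne i9 tail

PAIRS = 2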